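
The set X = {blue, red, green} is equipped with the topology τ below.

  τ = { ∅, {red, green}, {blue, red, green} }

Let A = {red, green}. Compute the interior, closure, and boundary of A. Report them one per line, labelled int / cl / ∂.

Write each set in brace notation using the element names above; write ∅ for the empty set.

int(A) = {red, green}
cl(A)  = {blue, red, green}
∂A     = {blue}

U open, U⊆A: ∅, {red, green}. int(A) = ⋃ = {red, green}
X∖A={blue}, int(X∖A)=∅, hence cl(A)={blue, red, green}
∂A: remove int from cl → {blue}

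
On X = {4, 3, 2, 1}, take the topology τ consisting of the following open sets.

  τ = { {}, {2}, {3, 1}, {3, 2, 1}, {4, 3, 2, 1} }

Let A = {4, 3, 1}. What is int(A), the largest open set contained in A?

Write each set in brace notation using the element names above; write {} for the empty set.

{3, 1}

opens ⊆ A: {}, {3, 1}; union → int = {3, 1}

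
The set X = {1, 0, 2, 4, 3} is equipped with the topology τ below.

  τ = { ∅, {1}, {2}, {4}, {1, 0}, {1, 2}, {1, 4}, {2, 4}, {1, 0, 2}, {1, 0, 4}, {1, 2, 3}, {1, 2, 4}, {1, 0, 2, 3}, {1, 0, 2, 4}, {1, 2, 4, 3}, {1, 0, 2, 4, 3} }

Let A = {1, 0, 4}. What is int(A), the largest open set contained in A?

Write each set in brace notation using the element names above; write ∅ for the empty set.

opens ⊆ A: ∅, {1}, {4}, {1, 0}, {1, 4}, {1, 0, 4}; union → int = {1, 0, 4}

{1, 0, 4}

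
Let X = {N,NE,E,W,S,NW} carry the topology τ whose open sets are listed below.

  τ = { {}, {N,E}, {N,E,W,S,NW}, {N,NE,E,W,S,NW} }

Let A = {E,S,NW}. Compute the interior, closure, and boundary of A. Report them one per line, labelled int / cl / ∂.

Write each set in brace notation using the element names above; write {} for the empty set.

interior: largest open inside A is {} (from {})
cl via duality: int({N,NE,W}) = {}, so X∖{} = {N,NE,E,W,S,NW}
cl∖int = {N,NE,E,W,S,NW}

int(A) = {}
cl(A)  = {N,NE,E,W,S,NW}
∂A     = {N,NE,E,W,S,NW}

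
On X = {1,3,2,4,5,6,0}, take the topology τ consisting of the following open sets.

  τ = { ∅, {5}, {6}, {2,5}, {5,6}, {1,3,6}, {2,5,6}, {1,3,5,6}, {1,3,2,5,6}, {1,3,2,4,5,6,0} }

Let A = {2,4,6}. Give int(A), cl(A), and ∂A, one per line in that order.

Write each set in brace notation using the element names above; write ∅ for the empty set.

int(A) = {6}
cl(A)  = {1,3,2,4,6,0}
∂A     = {1,3,2,4,0}

U open, U⊆A: ∅, {6}. int(A) = ⋃ = {6}
X∖A={1,3,5,0}, int(X∖A)={5}, hence cl(A)={1,3,2,4,6,0}
∂A: remove int from cl → {1,3,2,4,0}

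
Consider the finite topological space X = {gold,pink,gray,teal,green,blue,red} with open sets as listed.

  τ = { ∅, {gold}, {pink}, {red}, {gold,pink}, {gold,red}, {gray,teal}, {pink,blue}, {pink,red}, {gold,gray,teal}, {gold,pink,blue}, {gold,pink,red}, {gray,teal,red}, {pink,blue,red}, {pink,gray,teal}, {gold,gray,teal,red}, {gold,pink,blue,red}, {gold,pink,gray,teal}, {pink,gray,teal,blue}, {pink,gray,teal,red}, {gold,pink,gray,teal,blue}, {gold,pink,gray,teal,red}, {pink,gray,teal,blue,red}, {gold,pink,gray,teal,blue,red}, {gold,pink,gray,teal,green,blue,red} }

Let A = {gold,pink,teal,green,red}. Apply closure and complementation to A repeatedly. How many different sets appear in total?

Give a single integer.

X∖A={gray,blue}, int(X∖A)=∅, hence cl(A)={gold,pink,gray,teal,green,blue,red}
Orbit (k=closure, c=complement):
  1. A     = {gold,pink,teal,green,red}
  2. kA    = {gold,pink,gray,teal,green,blue,red}
  3. cA    = {gray,blue}
  4. ckA   = ∅
  5. kcA   = {gray,teal,green,blue}
  6. ckcA  = {gold,pink,red}
  7. kckcA = {gold,pink,green,blue,red}
  8. ckckcA = {gray,teal}
  9. kckckcA = {gray,teal,green}
  10. ckckckcA = {gold,pink,blue,red}
(closed under both — stop)

10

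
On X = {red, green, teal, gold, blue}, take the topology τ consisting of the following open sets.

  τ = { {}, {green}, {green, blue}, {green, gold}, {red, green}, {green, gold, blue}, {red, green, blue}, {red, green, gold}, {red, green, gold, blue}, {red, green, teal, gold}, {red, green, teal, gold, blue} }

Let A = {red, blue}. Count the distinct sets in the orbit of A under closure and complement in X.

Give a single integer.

6

cl via duality: int({green, teal, gold}) = {green, gold}, so X∖{green, gold} = {red, teal, blue}
Write k for closure, c for complement:
  1. A     = {red, blue}
  2. kA    = {red, teal, blue}
  3. cA    = {green, teal, gold}
  4. ckA   = {green, gold}
  5. kcA   = {red, green, teal, gold, blue}
  6. ckcA  = {}
applying k or c yields no new set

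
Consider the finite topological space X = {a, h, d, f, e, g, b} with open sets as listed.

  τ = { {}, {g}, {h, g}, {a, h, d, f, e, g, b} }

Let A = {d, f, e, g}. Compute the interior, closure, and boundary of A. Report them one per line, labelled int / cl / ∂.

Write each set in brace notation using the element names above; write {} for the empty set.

int(A) = {g}
cl(A)  = {a, h, d, f, e, g, b}
∂A     = {a, h, d, f, e, b}

open subsets of A: {}, {g}; so int(A) = {g}
closure: X∖int(X∖A) = X∖{} = {a, h, d, f, e, g, b}
∂A = {a, h, d, f, e, g, b} minus {g} = {a, h, d, f, e, b}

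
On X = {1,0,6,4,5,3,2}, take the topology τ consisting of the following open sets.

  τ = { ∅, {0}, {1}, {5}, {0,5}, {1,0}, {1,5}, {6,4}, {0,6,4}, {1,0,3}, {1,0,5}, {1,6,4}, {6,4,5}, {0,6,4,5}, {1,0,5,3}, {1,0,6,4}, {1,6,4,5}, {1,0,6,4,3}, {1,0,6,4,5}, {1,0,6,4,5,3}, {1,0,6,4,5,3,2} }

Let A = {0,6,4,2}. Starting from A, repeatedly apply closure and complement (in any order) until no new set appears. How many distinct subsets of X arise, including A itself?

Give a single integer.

closure: X∖int(X∖A) = X∖{1,5} = {0,6,4,3,2}
Let k=closure and c=complement:
  1. A     = {0,6,4,2}
  2. kA    = {0,6,4,3,2}
  3. cA    = {1,5,3}
  4. ckA   = {1,5}
  5. kcA   = {1,5,3,2}
  6. ckcA  = {0,6,4}
— saturated at 6

6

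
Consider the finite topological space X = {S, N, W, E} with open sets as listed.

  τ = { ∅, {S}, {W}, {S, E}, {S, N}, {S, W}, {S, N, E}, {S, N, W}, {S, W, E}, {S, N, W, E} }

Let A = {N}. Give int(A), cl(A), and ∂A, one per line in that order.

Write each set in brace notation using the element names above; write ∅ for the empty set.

open subsets of A: ∅; so int(A) = ∅
closure: X∖int(X∖A) = X∖{S, W, E} = {N}
∂A = {N} minus ∅ = {N}

int(A) = ∅
cl(A)  = {N}
∂A     = {N}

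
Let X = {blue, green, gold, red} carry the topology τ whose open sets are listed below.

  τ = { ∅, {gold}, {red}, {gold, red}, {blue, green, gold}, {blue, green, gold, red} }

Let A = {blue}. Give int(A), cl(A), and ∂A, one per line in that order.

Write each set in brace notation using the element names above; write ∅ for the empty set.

int(A) = ∅
cl(A)  = {blue, green}
∂A     = {blue, green}

interior: largest open inside A is ∅ (from ∅)
cl via duality: int({green, gold, red}) = {gold, red}, so X∖{gold, red} = {blue, green}
cl∖int = {blue, green}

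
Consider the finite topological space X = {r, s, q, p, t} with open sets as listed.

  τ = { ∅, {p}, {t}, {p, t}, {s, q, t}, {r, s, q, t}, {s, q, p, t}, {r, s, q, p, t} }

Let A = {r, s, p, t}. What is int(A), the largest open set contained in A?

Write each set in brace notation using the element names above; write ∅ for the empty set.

U open, U⊆A: ∅, {t}, {p}, {p, t}. int(A) = ⋃ = {p, t}

{p, t}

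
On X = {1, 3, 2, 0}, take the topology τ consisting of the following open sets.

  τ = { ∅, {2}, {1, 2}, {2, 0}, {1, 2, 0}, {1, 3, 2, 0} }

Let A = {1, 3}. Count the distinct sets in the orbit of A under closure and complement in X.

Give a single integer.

4

closure: X∖int(X∖A) = X∖{2, 0} = {1, 3}
Let k=closure and c=complement:
  1. A     = {1, 3}
  2. cA    = {2, 0}
  3. kcA   = {1, 3, 2, 0}
  4. ckcA  = ∅
— saturated at 4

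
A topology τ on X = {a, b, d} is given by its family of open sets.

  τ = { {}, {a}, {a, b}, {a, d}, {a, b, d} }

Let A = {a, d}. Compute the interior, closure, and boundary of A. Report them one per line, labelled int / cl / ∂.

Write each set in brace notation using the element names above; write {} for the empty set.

int(A) = {a, d}
cl(A)  = {a, b, d}
∂A     = {b}

opens ⊆ A: {}, {a}, {a, d}; union → int = {a, d}
complement {b}; its interior {}; cl(A) = X∖{} = {a, b, d}
boundary = {a, b, d} ∖ {a, d} = {b}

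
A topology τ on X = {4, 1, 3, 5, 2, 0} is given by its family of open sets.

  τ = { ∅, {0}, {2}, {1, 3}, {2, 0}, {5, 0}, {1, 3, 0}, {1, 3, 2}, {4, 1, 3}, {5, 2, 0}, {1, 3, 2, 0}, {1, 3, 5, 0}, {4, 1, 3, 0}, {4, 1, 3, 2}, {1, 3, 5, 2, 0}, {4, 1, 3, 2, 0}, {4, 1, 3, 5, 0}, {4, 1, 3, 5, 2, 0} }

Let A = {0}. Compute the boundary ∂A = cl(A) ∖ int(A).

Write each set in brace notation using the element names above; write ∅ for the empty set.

U open, U⊆A: ∅, {0}. int(A) = ⋃ = {0}
X∖A={4, 1, 3, 5, 2}, int(X∖A)={4, 1, 3, 2}, hence cl(A)={5, 0}
∂A: remove int from cl → {5}

{5}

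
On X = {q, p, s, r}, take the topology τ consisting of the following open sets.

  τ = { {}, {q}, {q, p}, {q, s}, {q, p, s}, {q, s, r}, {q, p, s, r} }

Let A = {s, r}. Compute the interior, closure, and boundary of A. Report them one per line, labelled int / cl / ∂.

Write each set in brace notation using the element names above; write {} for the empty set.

interior: largest open inside A is {} (from {})
cl via duality: int({q, p}) = {q, p}, so X∖{q, p} = {s, r}
cl∖int = {s, r}

int(A) = {}
cl(A)  = {s, r}
∂A     = {s, r}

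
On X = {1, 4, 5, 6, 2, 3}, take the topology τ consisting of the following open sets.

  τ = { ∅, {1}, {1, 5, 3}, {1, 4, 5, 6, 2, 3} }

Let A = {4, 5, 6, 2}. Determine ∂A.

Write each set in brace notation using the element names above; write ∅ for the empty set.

{4, 5, 6, 2, 3}

U open, U⊆A: ∅. int(A) = ⋃ = ∅
X∖A={1, 3}, int(X∖A)={1}, hence cl(A)={4, 5, 6, 2, 3}
∂A: remove int from cl → {4, 5, 6, 2, 3}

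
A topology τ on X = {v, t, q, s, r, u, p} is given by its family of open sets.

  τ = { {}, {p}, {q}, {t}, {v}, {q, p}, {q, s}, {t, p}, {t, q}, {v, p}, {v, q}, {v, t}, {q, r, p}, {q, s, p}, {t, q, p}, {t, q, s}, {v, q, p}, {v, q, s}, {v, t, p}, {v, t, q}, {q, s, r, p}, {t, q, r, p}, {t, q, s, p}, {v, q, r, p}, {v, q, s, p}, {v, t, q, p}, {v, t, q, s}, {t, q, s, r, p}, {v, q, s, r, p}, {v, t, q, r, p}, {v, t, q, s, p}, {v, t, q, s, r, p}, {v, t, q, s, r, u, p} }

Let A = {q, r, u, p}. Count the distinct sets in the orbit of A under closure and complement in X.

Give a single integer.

8

closure: X∖int(X∖A) = X∖{v, t} = {q, s, r, u, p}
Let k=closure and c=complement:
  1. A     = {q, r, u, p}
  2. kA    = {q, s, r, u, p}
  3. cA    = {v, t, s}
  4. ckA   = {v, t}
  5. kcA   = {v, t, s, u}
  6. kckA  = {v, t, u}
  7. ckcA  = {q, r, p}
  8. ckckA = {q, s, r, p}
— saturated at 8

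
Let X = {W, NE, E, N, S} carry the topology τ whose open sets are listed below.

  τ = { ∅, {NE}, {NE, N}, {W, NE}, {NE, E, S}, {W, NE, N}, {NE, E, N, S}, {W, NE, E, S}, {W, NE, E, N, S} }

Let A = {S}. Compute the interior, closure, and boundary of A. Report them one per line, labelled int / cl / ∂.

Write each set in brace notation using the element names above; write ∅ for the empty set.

opens ⊆ A: ∅; union → int = ∅
complement {W, NE, E, N}; its interior {W, NE, N}; cl(A) = X∖{W, NE, N} = {E, S}
boundary = {E, S} ∖ ∅ = {E, S}

int(A) = ∅
cl(A)  = {E, S}
∂A     = {E, S}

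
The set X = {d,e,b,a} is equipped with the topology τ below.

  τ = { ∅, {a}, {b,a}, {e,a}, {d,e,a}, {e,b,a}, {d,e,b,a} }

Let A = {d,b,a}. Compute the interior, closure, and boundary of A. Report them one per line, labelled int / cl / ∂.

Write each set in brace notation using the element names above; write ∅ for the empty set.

int(A) = {b,a}
cl(A)  = {d,e,b,a}
∂A     = {d,e}

opens ⊆ A: ∅, {a}, {b,a}; union → int = {b,a}
complement {e}; its interior ∅; cl(A) = X∖∅ = {d,e,b,a}
boundary = {d,e,b,a} ∖ {b,a} = {d,e}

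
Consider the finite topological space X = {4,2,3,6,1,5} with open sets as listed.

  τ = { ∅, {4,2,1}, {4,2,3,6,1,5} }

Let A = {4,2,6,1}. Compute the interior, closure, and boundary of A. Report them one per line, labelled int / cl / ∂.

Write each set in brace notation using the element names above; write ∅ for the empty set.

opens ⊆ A: ∅, {4,2,1}; union → int = {4,2,1}
complement {3,5}; its interior ∅; cl(A) = X∖∅ = {4,2,3,6,1,5}
boundary = {4,2,3,6,1,5} ∖ {4,2,1} = {3,6,5}

int(A) = {4,2,1}
cl(A)  = {4,2,3,6,1,5}
∂A     = {3,6,5}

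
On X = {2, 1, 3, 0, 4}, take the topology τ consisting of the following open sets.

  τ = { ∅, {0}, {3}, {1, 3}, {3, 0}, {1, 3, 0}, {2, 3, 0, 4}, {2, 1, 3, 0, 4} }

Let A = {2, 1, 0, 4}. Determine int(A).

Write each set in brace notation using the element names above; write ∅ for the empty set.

interior: largest open inside A is {0} (from ∅, {0})

{0}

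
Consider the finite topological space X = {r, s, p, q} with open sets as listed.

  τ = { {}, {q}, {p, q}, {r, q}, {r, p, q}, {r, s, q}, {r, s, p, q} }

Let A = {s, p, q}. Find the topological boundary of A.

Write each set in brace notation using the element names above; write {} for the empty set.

interior: largest open inside A is {p, q} (from {}, {q}, {p, q})
cl via duality: int({r}) = {}, so X∖{} = {r, s, p, q}
cl∖int = {r, s}

{r, s}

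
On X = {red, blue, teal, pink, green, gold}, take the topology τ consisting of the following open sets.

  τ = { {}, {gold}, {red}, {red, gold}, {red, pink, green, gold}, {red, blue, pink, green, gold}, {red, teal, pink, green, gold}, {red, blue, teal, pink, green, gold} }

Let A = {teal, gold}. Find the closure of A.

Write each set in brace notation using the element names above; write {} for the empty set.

closure: X∖int(X∖A) = X∖{red} = {blue, teal, pink, green, gold}

{blue, teal, pink, green, gold}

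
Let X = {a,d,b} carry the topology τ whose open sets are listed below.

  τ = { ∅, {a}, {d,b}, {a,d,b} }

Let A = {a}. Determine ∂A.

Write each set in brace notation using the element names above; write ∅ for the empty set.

interior: largest open inside A is {a} (from ∅, {a})
cl via duality: int({d,b}) = {d,b}, so X∖{d,b} = {a}
cl∖int = ∅

∅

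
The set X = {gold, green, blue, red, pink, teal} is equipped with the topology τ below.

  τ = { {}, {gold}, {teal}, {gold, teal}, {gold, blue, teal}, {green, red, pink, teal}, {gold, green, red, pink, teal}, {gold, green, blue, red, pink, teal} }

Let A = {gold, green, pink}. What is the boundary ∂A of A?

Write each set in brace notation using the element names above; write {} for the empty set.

{green, blue, red, pink}

opens ⊆ A: {}, {gold}; union → int = {gold}
complement {blue, red, teal}; its interior {teal}; cl(A) = X∖{teal} = {gold, green, blue, red, pink}
boundary = {gold, green, blue, red, pink} ∖ {gold} = {green, blue, red, pink}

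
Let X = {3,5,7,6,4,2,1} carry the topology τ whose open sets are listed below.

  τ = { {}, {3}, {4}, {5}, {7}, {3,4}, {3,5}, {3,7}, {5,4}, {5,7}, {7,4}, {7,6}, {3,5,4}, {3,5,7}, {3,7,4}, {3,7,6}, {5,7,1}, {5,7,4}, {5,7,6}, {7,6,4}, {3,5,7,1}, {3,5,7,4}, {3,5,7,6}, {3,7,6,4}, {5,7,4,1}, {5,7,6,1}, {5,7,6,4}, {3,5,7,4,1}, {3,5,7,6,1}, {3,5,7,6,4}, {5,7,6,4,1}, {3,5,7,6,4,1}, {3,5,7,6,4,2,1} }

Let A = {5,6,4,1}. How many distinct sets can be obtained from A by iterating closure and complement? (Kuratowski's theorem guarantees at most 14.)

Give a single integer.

8

complement {3,7,2}; its interior {3,7}; cl(A) = X∖{3,7} = {5,6,4,2,1}
With k = closure, c = complement:
  1. A     = {5,6,4,1}
  2. kA    = {5,6,4,2,1}
  3. cA    = {3,7,2}
  4. ckA   = {3,7}
  5. kcA   = {3,7,6,2,1}
  6. ckcA  = {5,4}
  7. kckcA = {5,4,2,1}
  8. ckckcA = {3,7,6}
k, c of each give nothing new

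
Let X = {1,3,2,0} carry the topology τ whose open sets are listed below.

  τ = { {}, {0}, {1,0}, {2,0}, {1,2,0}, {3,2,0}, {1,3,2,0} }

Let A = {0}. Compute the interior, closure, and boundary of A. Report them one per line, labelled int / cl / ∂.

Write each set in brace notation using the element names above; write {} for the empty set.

int(A) = {0}
cl(A)  = {1,3,2,0}
∂A     = {1,3,2}

interior: largest open inside A is {0} (from {}, {0})
cl via duality: int({1,3,2}) = {}, so X∖{} = {1,3,2,0}
cl∖int = {1,3,2}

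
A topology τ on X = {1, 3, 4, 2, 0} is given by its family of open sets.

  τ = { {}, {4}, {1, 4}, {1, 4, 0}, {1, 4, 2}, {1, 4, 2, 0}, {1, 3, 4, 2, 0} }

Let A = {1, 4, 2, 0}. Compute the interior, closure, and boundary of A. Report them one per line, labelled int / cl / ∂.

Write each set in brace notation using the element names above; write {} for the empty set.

int(A) = {1, 4, 2, 0}
cl(A)  = {1, 3, 4, 2, 0}
∂A     = {3}

U open, U⊆A: {}, {4}, {1, 4}, {1, 4, 2}, {1, 4, 0}, {1, 4, 2, 0}. int(A) = ⋃ = {1, 4, 2, 0}
X∖A={3}, int(X∖A)={}, hence cl(A)={1, 3, 4, 2, 0}
∂A: remove int from cl → {3}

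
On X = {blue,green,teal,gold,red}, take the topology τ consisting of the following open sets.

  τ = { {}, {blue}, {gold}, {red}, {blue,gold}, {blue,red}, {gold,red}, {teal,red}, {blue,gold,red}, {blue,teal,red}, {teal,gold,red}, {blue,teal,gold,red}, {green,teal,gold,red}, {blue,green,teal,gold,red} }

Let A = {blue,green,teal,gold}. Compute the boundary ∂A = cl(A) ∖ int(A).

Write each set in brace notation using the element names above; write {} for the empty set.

open subsets of A: {}, {gold}, {blue}, {blue,gold}; so int(A) = {blue,gold}
closure: X∖int(X∖A) = X∖{red} = {blue,green,teal,gold}
∂A = {blue,green,teal,gold} minus {blue,gold} = {green,teal}

{green,teal}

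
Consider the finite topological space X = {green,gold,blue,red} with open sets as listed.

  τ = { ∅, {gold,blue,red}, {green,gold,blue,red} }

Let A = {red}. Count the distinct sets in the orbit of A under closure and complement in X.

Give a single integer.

4

cl via duality: int({green,gold,blue}) = ∅, so X∖∅ = {green,gold,blue,red}
Write k for closure, c for complement:
  1. A     = {red}
  2. kA    = {green,gold,blue,red}
  3. cA    = {green,gold,blue}
  4. ckA   = ∅
applying k or c yields no new set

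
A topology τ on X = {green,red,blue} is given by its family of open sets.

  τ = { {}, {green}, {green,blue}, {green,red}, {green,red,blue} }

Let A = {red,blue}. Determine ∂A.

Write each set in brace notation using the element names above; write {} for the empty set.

{red,blue}

U open, U⊆A: {}. int(A) = ⋃ = {}
X∖A={green}, int(X∖A)={green}, hence cl(A)={red,blue}
∂A: remove int from cl → {red,blue}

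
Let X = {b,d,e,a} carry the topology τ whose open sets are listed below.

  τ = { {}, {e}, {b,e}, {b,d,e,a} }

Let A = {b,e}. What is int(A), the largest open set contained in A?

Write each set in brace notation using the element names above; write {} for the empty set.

opens ⊆ A: {}, {e}, {b,e}; union → int = {b,e}

{b,e}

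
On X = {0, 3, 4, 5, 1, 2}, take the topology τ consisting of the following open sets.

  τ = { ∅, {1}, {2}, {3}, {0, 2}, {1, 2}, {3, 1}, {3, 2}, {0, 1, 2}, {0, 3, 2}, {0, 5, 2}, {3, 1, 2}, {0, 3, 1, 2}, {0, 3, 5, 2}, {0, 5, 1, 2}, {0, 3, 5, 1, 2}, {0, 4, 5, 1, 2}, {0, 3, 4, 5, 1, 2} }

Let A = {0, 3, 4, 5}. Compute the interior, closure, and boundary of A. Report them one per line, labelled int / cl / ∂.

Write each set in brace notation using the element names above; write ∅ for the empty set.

int(A) = {3}
cl(A)  = {0, 3, 4, 5}
∂A     = {0, 4, 5}

open subsets of A: ∅, {3}; so int(A) = {3}
closure: X∖int(X∖A) = X∖{1, 2} = {0, 3, 4, 5}
∂A = {0, 3, 4, 5} minus {3} = {0, 4, 5}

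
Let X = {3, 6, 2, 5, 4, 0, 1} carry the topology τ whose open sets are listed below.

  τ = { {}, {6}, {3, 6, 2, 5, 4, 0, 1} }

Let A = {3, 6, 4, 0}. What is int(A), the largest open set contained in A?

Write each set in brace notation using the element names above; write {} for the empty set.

U open, U⊆A: {}, {6}. int(A) = ⋃ = {6}

{6}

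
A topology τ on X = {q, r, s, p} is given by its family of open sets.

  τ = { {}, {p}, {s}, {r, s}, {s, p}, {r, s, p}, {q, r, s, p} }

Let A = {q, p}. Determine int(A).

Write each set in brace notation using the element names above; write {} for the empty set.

{p}

open subsets of A: {}, {p}; so int(A) = {p}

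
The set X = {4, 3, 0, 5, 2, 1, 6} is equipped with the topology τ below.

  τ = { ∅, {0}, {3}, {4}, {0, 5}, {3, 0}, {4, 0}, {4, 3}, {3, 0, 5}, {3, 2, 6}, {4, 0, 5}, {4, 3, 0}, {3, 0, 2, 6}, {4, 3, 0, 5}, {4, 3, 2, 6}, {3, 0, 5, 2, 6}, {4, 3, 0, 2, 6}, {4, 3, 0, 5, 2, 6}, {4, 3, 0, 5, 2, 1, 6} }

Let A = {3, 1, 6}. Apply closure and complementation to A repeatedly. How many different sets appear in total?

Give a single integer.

closure: X∖int(X∖A) = X∖{4, 0, 5} = {3, 2, 1, 6}
Let k=closure and c=complement:
  1. A     = {3, 1, 6}
  2. kA    = {3, 2, 1, 6}
  3. cA    = {4, 0, 5, 2}
  4. ckA   = {4, 0, 5}
  5. kcA   = {4, 0, 5, 2, 1, 6}
  6. kckA  = {4, 0, 5, 1}
  7. ckcA  = {3}
  8. ckckA = {3, 2, 6}
— saturated at 8

8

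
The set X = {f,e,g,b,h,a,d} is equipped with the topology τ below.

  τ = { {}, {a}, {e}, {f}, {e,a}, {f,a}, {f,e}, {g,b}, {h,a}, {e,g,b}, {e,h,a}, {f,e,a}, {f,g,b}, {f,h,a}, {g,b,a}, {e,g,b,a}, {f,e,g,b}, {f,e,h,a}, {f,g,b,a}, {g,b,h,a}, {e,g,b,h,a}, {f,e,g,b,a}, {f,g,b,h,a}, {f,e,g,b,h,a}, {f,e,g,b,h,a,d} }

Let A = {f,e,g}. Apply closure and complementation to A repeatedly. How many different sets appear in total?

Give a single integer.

closure: X∖int(X∖A) = X∖{h,a} = {f,e,g,b,d}
Let k=closure and c=complement:
  1. A     = {f,e,g}
  2. kA    = {f,e,g,b,d}
  3. cA    = {b,h,a,d}
  4. ckA   = {h,a}
  5. kcA   = {g,b,h,a,d}
  6. kckA  = {h,a,d}
  7. ckcA  = {f,e}
  8. ckckA = {f,e,g,b}
  9. kckcA = {f,e,d}
  10. ckckcA = {g,b,h,a}
— saturated at 10

10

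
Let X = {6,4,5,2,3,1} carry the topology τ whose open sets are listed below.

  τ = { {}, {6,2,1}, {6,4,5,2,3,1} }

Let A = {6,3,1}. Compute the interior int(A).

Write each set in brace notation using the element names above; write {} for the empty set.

{}

interior: largest open inside A is {} (from {})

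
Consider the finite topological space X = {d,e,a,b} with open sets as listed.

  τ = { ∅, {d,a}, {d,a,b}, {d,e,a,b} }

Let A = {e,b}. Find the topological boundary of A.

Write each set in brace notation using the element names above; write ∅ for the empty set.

{e,b}

open subsets of A: ∅; so int(A) = ∅
closure: X∖int(X∖A) = X∖{d,a} = {e,b}
∂A = {e,b} minus ∅ = {e,b}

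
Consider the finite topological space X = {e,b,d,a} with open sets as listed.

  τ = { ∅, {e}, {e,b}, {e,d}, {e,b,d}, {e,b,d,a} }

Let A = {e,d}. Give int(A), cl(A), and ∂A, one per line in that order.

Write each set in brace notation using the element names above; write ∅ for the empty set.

opens ⊆ A: ∅, {e}, {e,d}; union → int = {e,d}
complement {b,a}; its interior ∅; cl(A) = X∖∅ = {e,b,d,a}
boundary = {e,b,d,a} ∖ {e,d} = {b,a}

int(A) = {e,d}
cl(A)  = {e,b,d,a}
∂A     = {b,a}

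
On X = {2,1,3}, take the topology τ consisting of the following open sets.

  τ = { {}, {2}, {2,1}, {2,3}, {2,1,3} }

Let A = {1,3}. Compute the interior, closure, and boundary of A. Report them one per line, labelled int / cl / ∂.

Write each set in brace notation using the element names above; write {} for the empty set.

int(A) = {}
cl(A)  = {1,3}
∂A     = {1,3}

open subsets of A: {}; so int(A) = {}
closure: X∖int(X∖A) = X∖{2} = {1,3}
∂A = {1,3} minus {} = {1,3}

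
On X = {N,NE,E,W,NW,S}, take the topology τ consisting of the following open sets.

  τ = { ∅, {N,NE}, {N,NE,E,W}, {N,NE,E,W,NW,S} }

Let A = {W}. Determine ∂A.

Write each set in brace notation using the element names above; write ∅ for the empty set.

opens ⊆ A: ∅; union → int = ∅
complement {N,NE,E,NW,S}; its interior {N,NE}; cl(A) = X∖{N,NE} = {E,W,NW,S}
boundary = {E,W,NW,S} ∖ ∅ = {E,W,NW,S}

{E,W,NW,S}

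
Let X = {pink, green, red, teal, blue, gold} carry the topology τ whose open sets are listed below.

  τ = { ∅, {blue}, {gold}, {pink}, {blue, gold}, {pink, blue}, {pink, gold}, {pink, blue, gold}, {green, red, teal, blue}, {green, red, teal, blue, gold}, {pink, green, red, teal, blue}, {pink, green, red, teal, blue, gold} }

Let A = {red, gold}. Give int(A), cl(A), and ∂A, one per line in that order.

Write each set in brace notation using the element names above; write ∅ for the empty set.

int(A) = {gold}
cl(A)  = {green, red, teal, gold}
∂A     = {green, red, teal}

open subsets of A: ∅, {gold}; so int(A) = {gold}
closure: X∖int(X∖A) = X∖{pink, blue} = {green, red, teal, gold}
∂A = {green, red, teal, gold} minus {gold} = {green, red, teal}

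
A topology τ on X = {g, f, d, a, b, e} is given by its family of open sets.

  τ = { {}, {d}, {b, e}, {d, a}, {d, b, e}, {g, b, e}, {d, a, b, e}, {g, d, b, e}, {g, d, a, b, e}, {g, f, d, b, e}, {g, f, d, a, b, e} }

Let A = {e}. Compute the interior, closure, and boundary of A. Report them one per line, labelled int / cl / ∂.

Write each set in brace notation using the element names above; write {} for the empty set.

open subsets of A: {}; so int(A) = {}
closure: X∖int(X∖A) = X∖{d, a} = {g, f, b, e}
∂A = {g, f, b, e} minus {} = {g, f, b, e}

int(A) = {}
cl(A)  = {g, f, b, e}
∂A     = {g, f, b, e}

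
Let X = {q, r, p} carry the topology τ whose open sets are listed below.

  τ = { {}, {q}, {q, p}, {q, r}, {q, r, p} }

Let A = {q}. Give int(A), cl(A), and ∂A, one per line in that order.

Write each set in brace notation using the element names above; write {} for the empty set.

int(A) = {q}
cl(A)  = {q, r, p}
∂A     = {r, p}

open subsets of A: {}, {q}; so int(A) = {q}
closure: X∖int(X∖A) = X∖{} = {q, r, p}
∂A = {q, r, p} minus {q} = {r, p}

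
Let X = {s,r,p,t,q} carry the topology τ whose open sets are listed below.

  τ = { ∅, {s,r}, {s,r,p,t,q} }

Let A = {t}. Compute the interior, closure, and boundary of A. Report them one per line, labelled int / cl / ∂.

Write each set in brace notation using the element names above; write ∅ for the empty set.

interior: largest open inside A is ∅ (from ∅)
cl via duality: int({s,r,p,q}) = {s,r}, so X∖{s,r} = {p,t,q}
cl∖int = {p,t,q}

int(A) = ∅
cl(A)  = {p,t,q}
∂A     = {p,t,q}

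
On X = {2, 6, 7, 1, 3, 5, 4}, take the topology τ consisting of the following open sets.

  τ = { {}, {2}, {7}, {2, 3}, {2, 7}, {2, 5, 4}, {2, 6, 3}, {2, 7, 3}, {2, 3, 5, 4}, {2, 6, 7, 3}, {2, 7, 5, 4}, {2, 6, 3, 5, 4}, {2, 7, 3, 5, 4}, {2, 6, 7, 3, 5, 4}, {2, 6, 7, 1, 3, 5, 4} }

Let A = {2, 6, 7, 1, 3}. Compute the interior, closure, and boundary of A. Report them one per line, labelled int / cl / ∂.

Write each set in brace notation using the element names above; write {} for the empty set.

int(A) = {2, 6, 7, 3}
cl(A)  = {2, 6, 7, 1, 3, 5, 4}
∂A     = {1, 5, 4}

opens ⊆ A: {}, {7}, {2}, {2, 7}, {2, 3}, {2, 7, 3}, {2, 6, 3}, {2, 6, 7, 3}; union → int = {2, 6, 7, 3}
complement {5, 4}; its interior {}; cl(A) = X∖{} = {2, 6, 7, 1, 3, 5, 4}
boundary = {2, 6, 7, 1, 3, 5, 4} ∖ {2, 6, 7, 3} = {1, 5, 4}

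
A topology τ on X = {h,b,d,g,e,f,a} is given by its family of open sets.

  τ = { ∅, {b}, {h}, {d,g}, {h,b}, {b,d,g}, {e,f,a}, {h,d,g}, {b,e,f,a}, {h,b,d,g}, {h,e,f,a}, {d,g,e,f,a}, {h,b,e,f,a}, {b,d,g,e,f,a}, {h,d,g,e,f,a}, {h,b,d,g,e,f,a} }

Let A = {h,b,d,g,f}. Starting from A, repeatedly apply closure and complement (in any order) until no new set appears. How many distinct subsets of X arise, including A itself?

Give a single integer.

6

cl via duality: int({e,a}) = ∅, so X∖∅ = {h,b,d,g,e,f,a}
Write k for closure, c for complement:
  1. A     = {h,b,d,g,f}
  2. kA    = {h,b,d,g,e,f,a}
  3. cA    = {e,a}
  4. ckA   = ∅
  5. kcA   = {e,f,a}
  6. ckcA  = {h,b,d,g}
applying k or c yields no new set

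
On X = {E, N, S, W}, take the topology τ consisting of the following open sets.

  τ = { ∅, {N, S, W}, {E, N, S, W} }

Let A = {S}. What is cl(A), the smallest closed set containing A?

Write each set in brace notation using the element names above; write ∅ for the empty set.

cl via duality: int({E, N, W}) = ∅, so X∖∅ = {E, N, S, W}

{E, N, S, W}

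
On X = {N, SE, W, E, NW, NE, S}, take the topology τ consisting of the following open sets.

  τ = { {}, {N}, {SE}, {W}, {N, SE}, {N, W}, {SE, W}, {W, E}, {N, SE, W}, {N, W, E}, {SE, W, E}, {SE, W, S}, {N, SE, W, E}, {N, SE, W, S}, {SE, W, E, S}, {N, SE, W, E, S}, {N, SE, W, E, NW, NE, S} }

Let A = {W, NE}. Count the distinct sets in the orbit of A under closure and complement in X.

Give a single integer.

8

complement {N, SE, E, NW, S}; its interior {N, SE}; cl(A) = X∖{N, SE} = {W, E, NW, NE, S}
With k = closure, c = complement:
  1. A     = {W, NE}
  2. kA    = {W, E, NW, NE, S}
  3. cA    = {N, SE, E, NW, S}
  4. ckA   = {N, SE}
  5. kcA   = {N, SE, E, NW, NE, S}
  6. kckA  = {N, SE, NW, NE, S}
  7. ckcA  = {W}
  8. ckckA = {W, E}
k, c of each give nothing new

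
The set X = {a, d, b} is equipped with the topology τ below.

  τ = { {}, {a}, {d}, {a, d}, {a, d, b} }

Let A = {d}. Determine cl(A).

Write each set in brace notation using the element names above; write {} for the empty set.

{d, b}

complement {a, b}; its interior {a}; cl(A) = X∖{a} = {d, b}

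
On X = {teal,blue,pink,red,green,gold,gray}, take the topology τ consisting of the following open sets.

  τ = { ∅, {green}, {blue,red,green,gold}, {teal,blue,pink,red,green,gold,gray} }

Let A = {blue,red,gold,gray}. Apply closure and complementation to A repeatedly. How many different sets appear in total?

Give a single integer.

6

X∖A={teal,pink,green}, int(X∖A)={green}, hence cl(A)={teal,blue,pink,red,gold,gray}
Orbit (k=closure, c=complement):
  1. A     = {blue,red,gold,gray}
  2. kA    = {teal,blue,pink,red,gold,gray}
  3. cA    = {teal,pink,green}
  4. ckA   = {green}
  5. kcA   = {teal,blue,pink,red,green,gold,gray}
  6. ckcA  = ∅
(closed under both — stop)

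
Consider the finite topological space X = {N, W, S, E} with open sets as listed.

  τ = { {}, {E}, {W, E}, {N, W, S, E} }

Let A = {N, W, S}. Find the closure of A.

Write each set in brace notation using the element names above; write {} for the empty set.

{N, W, S}

complement {E}; its interior {E}; cl(A) = X∖{E} = {N, W, S}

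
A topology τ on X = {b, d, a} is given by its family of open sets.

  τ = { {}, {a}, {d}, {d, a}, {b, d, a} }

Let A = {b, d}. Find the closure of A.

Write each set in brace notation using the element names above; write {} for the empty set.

{b, d}

complement {a}; its interior {a}; cl(A) = X∖{a} = {b, d}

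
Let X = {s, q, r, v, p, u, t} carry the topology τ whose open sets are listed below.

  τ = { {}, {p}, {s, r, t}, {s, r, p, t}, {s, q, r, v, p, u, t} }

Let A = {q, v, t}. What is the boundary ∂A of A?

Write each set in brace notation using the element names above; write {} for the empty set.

U open, U⊆A: {}. int(A) = ⋃ = {}
X∖A={s, r, p, u}, int(X∖A)={p}, hence cl(A)={s, q, r, v, u, t}
∂A: remove int from cl → {s, q, r, v, u, t}

{s, q, r, v, u, t}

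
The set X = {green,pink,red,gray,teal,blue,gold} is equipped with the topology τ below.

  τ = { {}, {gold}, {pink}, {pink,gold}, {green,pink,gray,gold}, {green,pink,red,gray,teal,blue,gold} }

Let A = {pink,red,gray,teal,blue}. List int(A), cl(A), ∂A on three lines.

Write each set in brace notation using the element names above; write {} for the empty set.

int(A) = {pink}
cl(A)  = {green,pink,red,gray,teal,blue}
∂A     = {green,red,gray,teal,blue}

opens ⊆ A: {}, {pink}; union → int = {pink}
complement {green,gold}; its interior {gold}; cl(A) = X∖{gold} = {green,pink,red,gray,teal,blue}
boundary = {green,pink,red,gray,teal,blue} ∖ {pink} = {green,red,gray,teal,blue}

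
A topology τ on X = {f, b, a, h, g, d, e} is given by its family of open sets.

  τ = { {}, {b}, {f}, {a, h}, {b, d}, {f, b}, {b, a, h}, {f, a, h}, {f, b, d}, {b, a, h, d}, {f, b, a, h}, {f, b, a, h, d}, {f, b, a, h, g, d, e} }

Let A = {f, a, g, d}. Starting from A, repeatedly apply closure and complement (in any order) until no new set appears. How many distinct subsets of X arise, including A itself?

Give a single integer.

12

X∖A={b, h, e}, int(X∖A)={b}, hence cl(A)={f, a, h, g, d, e}
Orbit (k=closure, c=complement):
  1. A     = {f, a, g, d}
  2. kA    = {f, a, h, g, d, e}
  3. cA    = {b, h, e}
  4. ckA   = {b}
  5. kcA   = {b, a, h, g, d, e}
  6. kckA  = {b, g, d, e}
  7. ckcA  = {f}
  8. ckckA = {f, a, h}
  9. kckcA = {f, g, e}
  10. kckckA = {f, a, h, g, e}
  11. ckckcA = {b, a, h, d}
  12. ckckckA = {b, d}
(closed under both — stop)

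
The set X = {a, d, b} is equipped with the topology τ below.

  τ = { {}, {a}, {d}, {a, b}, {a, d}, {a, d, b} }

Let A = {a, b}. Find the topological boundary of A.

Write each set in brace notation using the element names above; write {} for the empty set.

U open, U⊆A: {}, {a}, {a, b}. int(A) = ⋃ = {a, b}
X∖A={d}, int(X∖A)={d}, hence cl(A)={a, b}
∂A: remove int from cl → {}

{}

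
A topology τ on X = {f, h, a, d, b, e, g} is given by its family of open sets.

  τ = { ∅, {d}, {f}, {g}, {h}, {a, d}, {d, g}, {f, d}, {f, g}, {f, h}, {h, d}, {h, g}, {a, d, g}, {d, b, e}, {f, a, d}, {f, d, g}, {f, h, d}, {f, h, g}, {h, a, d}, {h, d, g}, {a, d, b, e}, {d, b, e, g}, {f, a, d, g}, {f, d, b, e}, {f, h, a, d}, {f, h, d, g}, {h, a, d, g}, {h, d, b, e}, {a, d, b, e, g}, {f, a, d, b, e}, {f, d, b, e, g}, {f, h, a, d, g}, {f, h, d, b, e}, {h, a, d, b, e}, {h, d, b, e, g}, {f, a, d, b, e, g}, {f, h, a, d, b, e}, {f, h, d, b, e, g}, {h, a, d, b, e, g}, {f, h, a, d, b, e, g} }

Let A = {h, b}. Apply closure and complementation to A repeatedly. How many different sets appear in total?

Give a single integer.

cl via duality: int({f, a, d, e, g}) = {f, a, d, g}, so X∖{f, a, d, g} = {h, b, e}
Write k for closure, c for complement:
  1. A     = {h, b}
  2. kA    = {h, b, e}
  3. cA    = {f, a, d, e, g}
  4. ckA   = {f, a, d, g}
  5. kcA   = {f, a, d, b, e, g}
  6. ckcA  = {h}
applying k or c yields no new set

6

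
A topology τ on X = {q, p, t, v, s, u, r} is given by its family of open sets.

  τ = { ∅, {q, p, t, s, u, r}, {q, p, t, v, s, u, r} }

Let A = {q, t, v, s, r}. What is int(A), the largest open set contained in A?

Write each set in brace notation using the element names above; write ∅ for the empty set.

interior: largest open inside A is ∅ (from ∅)

∅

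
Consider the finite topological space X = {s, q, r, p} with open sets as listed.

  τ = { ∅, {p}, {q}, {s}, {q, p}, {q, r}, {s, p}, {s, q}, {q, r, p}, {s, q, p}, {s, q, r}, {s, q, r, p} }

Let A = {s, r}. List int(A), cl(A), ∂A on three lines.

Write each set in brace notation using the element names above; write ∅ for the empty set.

int(A) = {s}
cl(A)  = {s, r}
∂A     = {r}

open subsets of A: ∅, {s}; so int(A) = {s}
closure: X∖int(X∖A) = X∖{q, p} = {s, r}
∂A = {s, r} minus {s} = {r}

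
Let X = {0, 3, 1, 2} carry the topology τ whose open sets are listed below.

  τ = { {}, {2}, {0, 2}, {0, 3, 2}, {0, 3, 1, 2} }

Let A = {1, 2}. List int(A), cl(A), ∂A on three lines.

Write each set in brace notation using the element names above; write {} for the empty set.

opens ⊆ A: {}, {2}; union → int = {2}
complement {0, 3}; its interior {}; cl(A) = X∖{} = {0, 3, 1, 2}
boundary = {0, 3, 1, 2} ∖ {2} = {0, 3, 1}

int(A) = {2}
cl(A)  = {0, 3, 1, 2}
∂A     = {0, 3, 1}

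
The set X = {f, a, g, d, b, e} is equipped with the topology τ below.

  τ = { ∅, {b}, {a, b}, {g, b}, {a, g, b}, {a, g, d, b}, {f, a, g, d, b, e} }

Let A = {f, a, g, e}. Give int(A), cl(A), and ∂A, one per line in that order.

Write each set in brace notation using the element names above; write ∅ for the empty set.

U open, U⊆A: ∅. int(A) = ⋃ = ∅
X∖A={d, b}, int(X∖A)={b}, hence cl(A)={f, a, g, d, e}
∂A: remove int from cl → {f, a, g, d, e}

int(A) = ∅
cl(A)  = {f, a, g, d, e}
∂A     = {f, a, g, d, e}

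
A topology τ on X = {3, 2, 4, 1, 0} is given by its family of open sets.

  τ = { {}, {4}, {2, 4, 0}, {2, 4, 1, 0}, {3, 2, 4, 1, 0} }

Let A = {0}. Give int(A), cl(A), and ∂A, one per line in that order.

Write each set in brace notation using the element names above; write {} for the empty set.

U open, U⊆A: {}. int(A) = ⋃ = {}
X∖A={3, 2, 4, 1}, int(X∖A)={4}, hence cl(A)={3, 2, 1, 0}
∂A: remove int from cl → {3, 2, 1, 0}

int(A) = {}
cl(A)  = {3, 2, 1, 0}
∂A     = {3, 2, 1, 0}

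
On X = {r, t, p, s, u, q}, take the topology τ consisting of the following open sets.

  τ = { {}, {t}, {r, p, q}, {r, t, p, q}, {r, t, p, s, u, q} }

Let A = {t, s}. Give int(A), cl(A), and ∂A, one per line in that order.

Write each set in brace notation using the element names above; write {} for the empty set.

int(A) = {t}
cl(A)  = {t, s, u}
∂A     = {s, u}

U open, U⊆A: {}, {t}. int(A) = ⋃ = {t}
X∖A={r, p, u, q}, int(X∖A)={r, p, q}, hence cl(A)={t, s, u}
∂A: remove int from cl → {s, u}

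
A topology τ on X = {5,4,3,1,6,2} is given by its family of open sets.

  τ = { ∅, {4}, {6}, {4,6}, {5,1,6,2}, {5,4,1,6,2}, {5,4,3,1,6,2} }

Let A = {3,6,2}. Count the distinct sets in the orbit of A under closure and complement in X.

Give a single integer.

8

closure: X∖int(X∖A) = X∖{4} = {5,3,1,6,2}
Let k=closure and c=complement:
  1. A     = {3,6,2}
  2. kA    = {5,3,1,6,2}
  3. cA    = {5,4,1}
  4. ckA   = {4}
  5. kcA   = {5,4,3,1,2}
  6. kckA  = {4,3}
  7. ckcA  = {6}
  8. ckckA = {5,1,6,2}
— saturated at 8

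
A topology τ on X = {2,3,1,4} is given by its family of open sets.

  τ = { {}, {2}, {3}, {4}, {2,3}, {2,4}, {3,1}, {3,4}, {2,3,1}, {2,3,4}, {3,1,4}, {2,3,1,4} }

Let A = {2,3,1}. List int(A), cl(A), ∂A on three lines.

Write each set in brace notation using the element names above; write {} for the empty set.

interior: largest open inside A is {2,3,1} (from {}, {2}, {3}, {3,1}, {2,3}, {2,3,1})
cl via duality: int({4}) = {4}, so X∖{4} = {2,3,1}
cl∖int = {}

int(A) = {2,3,1}
cl(A)  = {2,3,1}
∂A     = {}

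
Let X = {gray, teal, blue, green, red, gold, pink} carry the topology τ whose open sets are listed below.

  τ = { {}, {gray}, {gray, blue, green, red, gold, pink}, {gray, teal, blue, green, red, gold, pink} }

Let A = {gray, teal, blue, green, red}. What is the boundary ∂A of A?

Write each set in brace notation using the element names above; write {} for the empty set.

{teal, blue, green, red, gold, pink}

opens ⊆ A: {}, {gray}; union → int = {gray}
complement {gold, pink}; its interior {}; cl(A) = X∖{} = {gray, teal, blue, green, red, gold, pink}
boundary = {gray, teal, blue, green, red, gold, pink} ∖ {gray} = {teal, blue, green, red, gold, pink}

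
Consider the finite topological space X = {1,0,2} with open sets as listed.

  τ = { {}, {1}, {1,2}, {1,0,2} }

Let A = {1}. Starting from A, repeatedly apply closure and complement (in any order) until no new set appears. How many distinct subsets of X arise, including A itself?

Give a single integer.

complement {0,2}; its interior {}; cl(A) = X∖{} = {1,0,2}
With k = closure, c = complement:
  1. A     = {1}
  2. kA    = {1,0,2}
  3. cA    = {0,2}
  4. ckA   = {}
k, c of each give nothing new

4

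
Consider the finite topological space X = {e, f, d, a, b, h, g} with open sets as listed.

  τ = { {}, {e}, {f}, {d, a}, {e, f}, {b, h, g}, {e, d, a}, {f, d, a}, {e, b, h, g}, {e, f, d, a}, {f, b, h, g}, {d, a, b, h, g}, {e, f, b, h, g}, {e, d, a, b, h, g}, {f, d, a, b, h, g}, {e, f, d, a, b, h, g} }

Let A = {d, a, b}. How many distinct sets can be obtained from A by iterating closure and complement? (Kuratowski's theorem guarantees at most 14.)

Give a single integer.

complement {e, f, h, g}; its interior {e, f}; cl(A) = X∖{e, f} = {d, a, b, h, g}
With k = closure, c = complement:
  1. A     = {d, a, b}
  2. kA    = {d, a, b, h, g}
  3. cA    = {e, f, h, g}
  4. ckA   = {e, f}
  5. kcA   = {e, f, b, h, g}
  6. ckcA  = {d, a}
k, c of each give nothing new

6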